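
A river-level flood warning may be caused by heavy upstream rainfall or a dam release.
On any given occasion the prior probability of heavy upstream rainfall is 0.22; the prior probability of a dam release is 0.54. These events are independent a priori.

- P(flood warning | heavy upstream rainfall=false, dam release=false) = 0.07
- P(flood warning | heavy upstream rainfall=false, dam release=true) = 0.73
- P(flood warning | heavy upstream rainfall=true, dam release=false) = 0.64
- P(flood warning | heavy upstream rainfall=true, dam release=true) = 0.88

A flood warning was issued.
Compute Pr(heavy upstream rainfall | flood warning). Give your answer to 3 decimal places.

P(flood warning) = 0.07·0.78·0.46 + 0.73·0.78·0.54 + 0.64·0.22·0.46 + 0.88·0.22·0.54 = 0.025116 + 0.307476 + 0.064768 + 0.104544 = 0.501904
The heavy upstream rainfall-present share is 0.064768 + 0.104544 = 0.169312.
Hence the posterior is 0.169312/0.501904 ≈ 0.337.

Pr(heavy upstream rainfall | flood warning) ≈ 0.337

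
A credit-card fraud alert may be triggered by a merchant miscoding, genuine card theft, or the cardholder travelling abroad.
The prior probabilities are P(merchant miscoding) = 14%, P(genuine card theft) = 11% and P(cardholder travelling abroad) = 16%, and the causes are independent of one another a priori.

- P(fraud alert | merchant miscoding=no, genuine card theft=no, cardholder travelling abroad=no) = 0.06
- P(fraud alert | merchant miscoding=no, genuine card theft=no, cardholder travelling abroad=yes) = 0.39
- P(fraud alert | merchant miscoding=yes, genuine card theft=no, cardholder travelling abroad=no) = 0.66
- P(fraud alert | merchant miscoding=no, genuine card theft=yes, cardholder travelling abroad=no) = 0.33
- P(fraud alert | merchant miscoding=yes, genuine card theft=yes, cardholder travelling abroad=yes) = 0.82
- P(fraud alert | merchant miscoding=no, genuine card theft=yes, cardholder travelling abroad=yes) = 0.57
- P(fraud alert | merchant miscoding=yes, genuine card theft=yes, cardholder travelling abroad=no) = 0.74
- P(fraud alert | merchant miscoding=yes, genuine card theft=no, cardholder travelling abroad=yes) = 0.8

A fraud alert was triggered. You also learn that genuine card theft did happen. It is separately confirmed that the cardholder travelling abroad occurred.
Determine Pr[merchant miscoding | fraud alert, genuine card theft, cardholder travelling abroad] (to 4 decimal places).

Weight on merchant miscoding=true, given the evidence: 0.82·0.14 = 0.114800
The normalizing constant is 0.57·0.86 + 0.82·0.14 = 0.605000
P(merchant miscoding | fraud alert, genuine card theft, cardholder travelling abroad) = 0.114800/0.605000 ≈ 0.1898

Pr[merchant miscoding | fraud alert, genuine card theft, cardholder travelling abroad] ≈ 0.1898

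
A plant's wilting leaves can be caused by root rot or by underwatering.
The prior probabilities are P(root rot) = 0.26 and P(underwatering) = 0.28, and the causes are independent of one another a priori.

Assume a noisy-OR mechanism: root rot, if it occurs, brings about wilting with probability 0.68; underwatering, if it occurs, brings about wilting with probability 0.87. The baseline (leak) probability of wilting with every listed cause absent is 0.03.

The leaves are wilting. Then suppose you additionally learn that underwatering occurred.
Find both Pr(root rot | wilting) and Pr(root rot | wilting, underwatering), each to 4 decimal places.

Pr(root rot | wilting) ≈ 0.5024; Pr(root rot | wilting, underwatering) ≈ 0.2784

Under noisy-OR, P(wilting | causes) = 1 − (1−0.03)·∏(1−qᵢ) over the active causes.
By total probability over the 4 (root rot, underwatering) configurations:
  P(wilting) = 0.03·0.74·0.72 + 0.8739·0.74·0.28 + 0.6896·0.26·0.72 + 0.959648·0.26·0.28
        = 0.015984 + 0.181072 + 0.129093 + 0.069862 = 0.396011
Configurations with root rot contribute 0.198955, so
  P(root rot | wilting) = 0.198955 / 0.396011 ≈ 0.5024

Now also conditioning on underwatering=true:
Numerator (weight on configurations with root rot): 0.959648×0.26 = 0.249508
The normalizing constant is 0.8739×0.74 + 0.959648×0.26 = 0.896194
P(root rot | wilting, underwatering) = 0.249508/0.896194 ≈ 0.2784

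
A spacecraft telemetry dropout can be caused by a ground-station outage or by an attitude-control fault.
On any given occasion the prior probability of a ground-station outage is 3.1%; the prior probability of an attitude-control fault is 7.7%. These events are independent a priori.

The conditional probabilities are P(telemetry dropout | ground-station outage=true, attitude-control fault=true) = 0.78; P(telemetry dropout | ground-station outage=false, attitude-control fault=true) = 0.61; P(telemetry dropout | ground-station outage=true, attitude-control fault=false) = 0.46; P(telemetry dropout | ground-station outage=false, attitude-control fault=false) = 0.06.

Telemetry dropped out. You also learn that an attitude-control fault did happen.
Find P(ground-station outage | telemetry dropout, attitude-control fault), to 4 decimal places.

P(ground-station outage | telemetry dropout, attitude-control fault) ≈ 0.0393

For the numerator, keep only ground-station outage=true terms: 0.78×0.031 = 0.024180
Normalizer over all consistent configurations: 0.61×0.969 + 0.78×0.031 = 0.615270
Posterior = 0.024180 / 0.615270 ≈ 0.0393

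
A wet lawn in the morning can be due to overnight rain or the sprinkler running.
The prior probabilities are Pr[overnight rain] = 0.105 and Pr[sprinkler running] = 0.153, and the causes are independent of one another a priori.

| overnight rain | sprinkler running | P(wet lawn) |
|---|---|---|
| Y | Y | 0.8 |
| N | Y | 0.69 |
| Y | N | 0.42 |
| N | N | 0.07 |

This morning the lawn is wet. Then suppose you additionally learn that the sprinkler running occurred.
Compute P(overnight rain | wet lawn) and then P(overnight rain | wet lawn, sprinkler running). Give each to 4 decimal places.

P(wet lawn) = 0.07×0.895×0.847 + 0.69×0.895×0.153 + 0.42×0.105×0.847 + 0.8×0.105×0.153 = 0.053065 + 0.094485 + 0.037353 + 0.012852 = 0.197755
Of this, 0.050205 comes from 0.037353 + 0.012852 (the overnight rain=true cases).
So P(overnight rain | wet lawn) = 0.050205/0.197755 ≈ 0.2539.

Now also conditioning on sprinkler running=true:
By total probability over both values of overnight rain:
  P(wet lawn | sprinkler running) = 0.69×0.895 + 0.8×0.105
        = 0.617550 + 0.084000 = 0.701550
Keeping only the overnight rain-present terms gives 0.084000, so
  P(overnight rain | wet lawn, sprinkler running) = 0.084000 / 0.701550 ≈ 0.1197

P(overnight rain | wet lawn) ≈ 0.2539; P(overnight rain | wet lawn, sprinkler running) ≈ 0.1197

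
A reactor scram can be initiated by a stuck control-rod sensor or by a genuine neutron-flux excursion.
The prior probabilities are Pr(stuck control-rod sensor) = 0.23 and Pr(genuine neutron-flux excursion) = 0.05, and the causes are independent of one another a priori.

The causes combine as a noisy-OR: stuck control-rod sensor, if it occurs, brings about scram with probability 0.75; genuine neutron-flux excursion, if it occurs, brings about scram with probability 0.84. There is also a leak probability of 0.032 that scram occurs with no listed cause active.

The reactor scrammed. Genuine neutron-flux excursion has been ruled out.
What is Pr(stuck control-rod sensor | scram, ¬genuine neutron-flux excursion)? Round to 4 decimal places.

Pr(stuck control-rod sensor | scram, ¬genuine neutron-flux excursion) ≈ 0.8762

Under noisy-OR, P(scram | causes) = 1 − (1−0.032)·∏(1−qᵢ) over the active causes.
By total probability over both values of stuck control-rod sensor:
  P(scram | ¬genuine neutron-flux excursion) = 0.032·0.77 + 0.758·0.23
        = 0.024640 + 0.174340 = 0.198980
The terms with stuck control-rod sensor present sum to 0.174340, so
  P(stuck control-rod sensor | scram, ¬genuine neutron-flux excursion) = 0.174340 / 0.198980 ≈ 0.8762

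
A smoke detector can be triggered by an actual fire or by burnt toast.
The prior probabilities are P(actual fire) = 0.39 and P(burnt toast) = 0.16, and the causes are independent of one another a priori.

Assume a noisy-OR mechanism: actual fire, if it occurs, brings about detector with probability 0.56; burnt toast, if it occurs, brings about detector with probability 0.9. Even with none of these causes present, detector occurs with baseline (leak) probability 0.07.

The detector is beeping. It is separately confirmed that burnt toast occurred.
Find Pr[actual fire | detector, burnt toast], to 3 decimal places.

Pr[actual fire | detector, burnt toast] ≈ 0.403

Under noisy-OR, P(detector | causes) = 1 − (1−0.07)·∏(1−qᵢ) over the active causes.
Enumerate both values of actual fire and weight by the priors:
  P(detector | burnt toast) = 0.907×0.61 + 0.95908×0.39
        = 0.553270 + 0.374041 = 0.927311
Configurations with actual fire contribute 0.374041, so
  P(actual fire | detector, burnt toast) = 0.374041 / 0.927311 ≈ 0.403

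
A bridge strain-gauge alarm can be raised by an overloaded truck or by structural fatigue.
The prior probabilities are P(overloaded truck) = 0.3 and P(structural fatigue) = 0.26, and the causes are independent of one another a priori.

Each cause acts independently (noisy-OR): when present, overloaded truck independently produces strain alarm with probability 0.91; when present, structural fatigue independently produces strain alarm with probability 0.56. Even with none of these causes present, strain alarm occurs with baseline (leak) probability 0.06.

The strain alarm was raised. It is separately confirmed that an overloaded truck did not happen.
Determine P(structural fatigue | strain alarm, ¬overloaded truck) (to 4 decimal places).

P(structural fatigue | strain alarm, ¬overloaded truck) ≈ 0.7745

Under noisy-OR, P(strain alarm | causes) = 1 − (1−0.06)·∏(1−qᵢ) over the active causes.
P(strain alarm | ¬overloaded truck) = 0.06×0.74 + 0.5864×0.26 = 0.044400 + 0.152464 = 0.196864
Restricting to configurations with structural fatigue present: 0.5864×0.26 = 0.152464.
Hence the posterior is 0.152464/0.196864 ≈ 0.7745.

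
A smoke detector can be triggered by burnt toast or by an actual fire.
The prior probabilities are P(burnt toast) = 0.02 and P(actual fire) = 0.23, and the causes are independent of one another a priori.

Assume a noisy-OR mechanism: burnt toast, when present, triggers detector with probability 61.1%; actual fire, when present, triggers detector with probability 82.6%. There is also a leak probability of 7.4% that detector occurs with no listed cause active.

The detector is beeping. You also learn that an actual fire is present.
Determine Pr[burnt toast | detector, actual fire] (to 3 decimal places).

Pr[burnt toast | detector, actual fire] ≈ 0.022

Under noisy-OR, P(detector | causes) = 1 − (1−0.074)·∏(1−qᵢ) over the active causes.
By total probability over both values of burnt toast:
  P(detector | actual fire) = 0.838876×0.98 + 0.937323×0.02
        = 0.822098 + 0.018746 = 0.840844
Keeping only the burnt toast-present terms gives 0.018746, so
  P(burnt toast | detector, actual fire) = 0.018746 / 0.840844 ≈ 0.022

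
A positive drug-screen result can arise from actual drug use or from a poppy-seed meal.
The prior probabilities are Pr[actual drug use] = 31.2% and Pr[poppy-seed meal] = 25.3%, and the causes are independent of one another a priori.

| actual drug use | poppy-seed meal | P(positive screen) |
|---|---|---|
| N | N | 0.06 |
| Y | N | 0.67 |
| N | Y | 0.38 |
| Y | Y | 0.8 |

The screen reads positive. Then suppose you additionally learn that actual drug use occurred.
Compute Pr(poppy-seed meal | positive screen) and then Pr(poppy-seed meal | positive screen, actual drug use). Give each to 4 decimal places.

Pr(poppy-seed meal | positive screen) ≈ 0.4088; Pr(poppy-seed meal | positive screen, actual drug use) ≈ 0.2880

For the numerator, keep only poppy-seed meal=true terms: 0.066144 + 0.063149 = 0.129293
The normalizing constant is 0.06*0.688*0.747 + 0.38*0.688*0.253 + 0.67*0.312*0.747 + 0.8*0.312*0.253 = 0.316282
P(poppy-seed meal | positive screen) = 0.129293/0.316282 ≈ 0.4088

With the extra evidence:
For the numerator, keep only poppy-seed meal=true terms: 0.8×0.253 = 0.202400
Normalizer over all consistent configurations: 0.67×0.747 + 0.8×0.253 = 0.702890
P(poppy-seed meal | positive screen, actual drug use) = 0.202400/0.702890 ≈ 0.2880
The drop from 0.4088 to 0.2880 is the explaining-away (discounting) effect.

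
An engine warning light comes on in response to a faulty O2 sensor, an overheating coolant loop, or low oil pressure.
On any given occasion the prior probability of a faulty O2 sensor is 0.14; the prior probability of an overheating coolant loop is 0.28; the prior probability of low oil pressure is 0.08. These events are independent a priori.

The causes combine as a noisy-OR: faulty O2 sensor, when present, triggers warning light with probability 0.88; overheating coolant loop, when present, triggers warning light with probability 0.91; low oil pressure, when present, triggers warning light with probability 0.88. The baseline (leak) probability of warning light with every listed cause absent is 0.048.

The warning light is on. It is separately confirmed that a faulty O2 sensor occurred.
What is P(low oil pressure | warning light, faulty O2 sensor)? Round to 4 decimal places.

Under noisy-OR, P(warning light | causes) = 1 − (1−0.048)·∏(1−qᵢ) over the active causes.
P(warning light | faulty O2 sensor) = 0.88576·0.72·0.92 + 0.986291·0.72·0.08 + 0.989718·0.28·0.92 + 0.998766·0.28·0.08 = 0.586727 + 0.056810 + 0.254951 + 0.022372 = 0.920860
Of this, 0.079182 comes from 0.056810 + 0.022372 (the low oil pressure=true cases).
Hence the posterior is 0.079182/0.920860 ≈ 0.0860.

P(low oil pressure | warning light, faulty O2 sensor) ≈ 0.0860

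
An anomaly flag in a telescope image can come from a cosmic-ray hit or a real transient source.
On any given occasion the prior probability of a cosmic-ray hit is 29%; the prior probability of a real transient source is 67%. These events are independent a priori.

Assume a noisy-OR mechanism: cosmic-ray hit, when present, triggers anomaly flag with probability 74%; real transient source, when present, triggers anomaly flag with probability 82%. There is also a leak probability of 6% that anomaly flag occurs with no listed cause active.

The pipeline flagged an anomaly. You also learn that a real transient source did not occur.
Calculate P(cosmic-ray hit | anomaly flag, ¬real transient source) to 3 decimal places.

P(cosmic-ray hit | anomaly flag, ¬real transient source) ≈ 0.837

Under noisy-OR, P(anomaly flag | causes) = 1 − (1−0.06)·∏(1−qᵢ) over the active causes.
Numerator (weight on configurations with cosmic-ray hit): 0.7556·0.29 = 0.219124
Denominator P(anomaly flag | ¬real transient source): 0.06·0.71 + 0.7556·0.29 = 0.261724
P(cosmic-ray hit | anomaly flag, ¬real transient source) = 0.219124/0.261724 ≈ 0.837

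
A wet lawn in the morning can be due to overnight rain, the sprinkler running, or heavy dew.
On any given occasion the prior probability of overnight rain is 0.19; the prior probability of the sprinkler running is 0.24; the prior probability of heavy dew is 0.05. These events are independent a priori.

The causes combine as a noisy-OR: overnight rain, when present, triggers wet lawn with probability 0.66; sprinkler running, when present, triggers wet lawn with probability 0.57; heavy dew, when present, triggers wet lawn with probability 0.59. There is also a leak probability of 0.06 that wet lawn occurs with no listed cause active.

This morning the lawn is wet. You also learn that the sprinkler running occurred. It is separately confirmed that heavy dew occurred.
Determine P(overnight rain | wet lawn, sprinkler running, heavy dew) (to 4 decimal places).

P(overnight rain | wet lawn, sprinkler running, heavy dew) ≈ 0.2097

Under noisy-OR, P(wet lawn | causes) = 1 − (1−0.06)·∏(1−qᵢ) over the active causes.
Numerator (weight on configurations with overnight rain): 0.943655·0.19 = 0.179294
The normalizing constant is 0.834278·0.81 + 0.943655·0.19 = 0.855059
P(overnight rain | wet lawn, sprinkler running, heavy dew) = 0.179294/0.855059 ≈ 0.2097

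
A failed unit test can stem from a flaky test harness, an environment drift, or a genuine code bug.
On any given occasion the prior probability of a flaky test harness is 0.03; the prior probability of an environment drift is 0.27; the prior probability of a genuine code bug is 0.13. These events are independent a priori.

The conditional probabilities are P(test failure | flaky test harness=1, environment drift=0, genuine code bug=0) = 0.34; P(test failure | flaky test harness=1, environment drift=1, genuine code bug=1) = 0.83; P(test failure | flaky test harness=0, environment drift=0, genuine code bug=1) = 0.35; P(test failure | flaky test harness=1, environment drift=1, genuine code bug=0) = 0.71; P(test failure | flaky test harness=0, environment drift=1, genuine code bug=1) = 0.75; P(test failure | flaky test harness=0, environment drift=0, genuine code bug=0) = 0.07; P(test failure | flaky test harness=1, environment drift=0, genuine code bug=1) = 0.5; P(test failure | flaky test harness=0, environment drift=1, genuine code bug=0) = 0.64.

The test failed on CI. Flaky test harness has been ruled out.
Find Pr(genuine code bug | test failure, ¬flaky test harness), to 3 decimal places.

Pr(genuine code bug | test failure, ¬flaky test harness) ≈ 0.234

P(test failure | ¬flaky test harness) = 0.07*0.73*0.87 + 0.35*0.73*0.13 + 0.64*0.27*0.87 + 0.75*0.27*0.13 = 0.044457 + 0.033215 + 0.150336 + 0.026325 = 0.254333
The genuine code bug-present share is 0.033215 + 0.026325 = 0.059540.
Hence the posterior is 0.059540/0.254333 ≈ 0.234.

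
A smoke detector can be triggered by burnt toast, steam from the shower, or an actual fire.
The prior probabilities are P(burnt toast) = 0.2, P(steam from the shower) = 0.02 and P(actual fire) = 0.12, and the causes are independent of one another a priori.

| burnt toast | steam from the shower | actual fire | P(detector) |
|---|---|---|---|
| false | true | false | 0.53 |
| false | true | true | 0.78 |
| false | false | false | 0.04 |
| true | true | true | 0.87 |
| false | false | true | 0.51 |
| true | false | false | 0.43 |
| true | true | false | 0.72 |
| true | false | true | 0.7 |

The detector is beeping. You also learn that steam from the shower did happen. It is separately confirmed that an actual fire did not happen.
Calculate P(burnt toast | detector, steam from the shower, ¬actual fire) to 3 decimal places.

For the numerator, keep only burnt toast=true terms: 0.72×0.2 = 0.144000
Denominator P(detector | steam from the shower, ¬actual fire): 0.53×0.8 + 0.72×0.2 = 0.568000
P(burnt toast | detector, steam from the shower, ¬actual fire) = 0.144000/0.568000 ≈ 0.254

P(burnt toast | detector, steam from the shower, ¬actual fire) ≈ 0.254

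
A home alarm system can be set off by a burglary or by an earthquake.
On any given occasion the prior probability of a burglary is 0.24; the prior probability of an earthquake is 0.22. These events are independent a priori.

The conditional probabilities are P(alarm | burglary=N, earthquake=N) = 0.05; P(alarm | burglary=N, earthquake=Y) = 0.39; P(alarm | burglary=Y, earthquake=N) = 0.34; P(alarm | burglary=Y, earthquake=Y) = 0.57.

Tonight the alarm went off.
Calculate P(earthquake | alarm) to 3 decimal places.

P(earthquake | alarm) ≈ 0.505

Sum P(alarm|·) weighted by the priors over the 4 (burglary, earthquake) configurations:
  P(alarm) = 0.05×0.76×0.78 + 0.39×0.76×0.22 + 0.34×0.24×0.78 + 0.57×0.24×0.22
        = 0.029640 + 0.065208 + 0.063648 + 0.030096 = 0.188592
The terms with earthquake present sum to 0.095304, so
  P(earthquake | alarm) = 0.095304 / 0.188592 ≈ 0.505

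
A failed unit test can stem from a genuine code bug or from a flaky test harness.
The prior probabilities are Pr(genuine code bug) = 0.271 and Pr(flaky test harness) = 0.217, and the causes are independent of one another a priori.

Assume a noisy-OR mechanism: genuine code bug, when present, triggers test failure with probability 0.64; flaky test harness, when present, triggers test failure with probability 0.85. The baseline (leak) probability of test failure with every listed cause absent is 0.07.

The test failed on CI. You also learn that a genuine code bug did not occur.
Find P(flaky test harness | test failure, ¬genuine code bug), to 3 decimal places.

Under noisy-OR, P(test failure | causes) = 1 − (1−0.07)·∏(1−qᵢ) over the active causes.
For the numerator, keep only flaky test harness=true terms: 0.8605*0.217 = 0.186729
The normalizing constant is 0.07*0.783 + 0.8605*0.217 = 0.241539
P(flaky test harness | test failure, ¬genuine code bug) = 0.186729/0.241539 ≈ 0.773

P(flaky test harness | test failure, ¬genuine code bug) ≈ 0.773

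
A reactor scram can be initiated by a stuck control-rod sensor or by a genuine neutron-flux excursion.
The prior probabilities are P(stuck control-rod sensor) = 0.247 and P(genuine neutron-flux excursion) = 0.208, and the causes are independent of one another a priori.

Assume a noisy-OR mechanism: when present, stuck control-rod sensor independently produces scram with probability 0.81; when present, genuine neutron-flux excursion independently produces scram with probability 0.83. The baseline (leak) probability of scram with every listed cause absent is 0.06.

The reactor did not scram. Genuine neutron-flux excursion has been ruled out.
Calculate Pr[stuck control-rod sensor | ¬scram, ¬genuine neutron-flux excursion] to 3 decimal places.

Pr[stuck control-rod sensor | ¬scram, ¬genuine neutron-flux excursion] ≈ 0.059

Under noisy-OR, P(scram | causes) = 1 − (1−0.06)·∏(1−qᵢ) over the active causes.
Weight on stuck control-rod sensor=true, given the evidence: 0.1786×0.247 = 0.044114
Denominator P(¬scram | ¬genuine neutron-flux excursion): 0.94×0.753 + 0.1786×0.247 = 0.751934
P(stuck control-rod sensor | ¬scram, ¬genuine neutron-flux excursion) = 0.044114/0.751934 ≈ 0.059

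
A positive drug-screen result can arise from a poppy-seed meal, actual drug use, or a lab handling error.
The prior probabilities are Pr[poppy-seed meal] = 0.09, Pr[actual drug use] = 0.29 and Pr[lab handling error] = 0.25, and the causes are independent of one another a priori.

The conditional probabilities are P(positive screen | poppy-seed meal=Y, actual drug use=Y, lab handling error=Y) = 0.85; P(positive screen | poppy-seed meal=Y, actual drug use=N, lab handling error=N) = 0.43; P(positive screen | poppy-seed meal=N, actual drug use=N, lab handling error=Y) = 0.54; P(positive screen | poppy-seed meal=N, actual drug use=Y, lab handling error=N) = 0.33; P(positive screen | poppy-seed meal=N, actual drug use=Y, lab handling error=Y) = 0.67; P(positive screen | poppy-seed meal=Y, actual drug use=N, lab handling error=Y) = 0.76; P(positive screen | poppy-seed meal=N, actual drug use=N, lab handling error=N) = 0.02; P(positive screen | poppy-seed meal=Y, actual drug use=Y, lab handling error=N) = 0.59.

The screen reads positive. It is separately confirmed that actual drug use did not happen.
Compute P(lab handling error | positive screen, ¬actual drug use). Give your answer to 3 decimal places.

P(positive screen | ¬actual drug use) = 0.02×0.91×0.75 + 0.54×0.91×0.25 + 0.43×0.09×0.75 + 0.76×0.09×0.25 = 0.013650 + 0.122850 + 0.029025 + 0.017100 = 0.182625
Of this, 0.139950 comes from 0.122850 + 0.017100 (the lab handling error=true cases).
Hence the posterior is 0.139950/0.182625 ≈ 0.766.

P(lab handling error | positive screen, ¬actual drug use) ≈ 0.766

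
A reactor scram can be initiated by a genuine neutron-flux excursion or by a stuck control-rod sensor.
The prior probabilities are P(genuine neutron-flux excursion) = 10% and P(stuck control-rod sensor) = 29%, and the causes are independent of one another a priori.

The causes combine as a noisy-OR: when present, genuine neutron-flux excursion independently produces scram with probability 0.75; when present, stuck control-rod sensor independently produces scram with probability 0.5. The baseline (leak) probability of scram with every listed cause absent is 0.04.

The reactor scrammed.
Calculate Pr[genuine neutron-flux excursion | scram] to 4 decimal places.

Pr[genuine neutron-flux excursion | scram] ≈ 0.3301

Under noisy-OR, P(scram | causes) = 1 − (1−0.04)·∏(1−qᵢ) over the active causes.
Sum P(scram|·) weighted by the priors over the 4 (genuine neutron-flux excursion, stuck control-rod sensor) configurations:
  P(scram) = 0.04·0.9·0.71 + 0.52·0.9·0.29 + 0.76·0.1·0.71 + 0.88·0.1·0.29
        = 0.025560 + 0.135720 + 0.053960 + 0.025520 = 0.240760
The terms with genuine neutron-flux excursion present sum to 0.079480, so
  P(genuine neutron-flux excursion | scram) = 0.079480 / 0.240760 ≈ 0.3301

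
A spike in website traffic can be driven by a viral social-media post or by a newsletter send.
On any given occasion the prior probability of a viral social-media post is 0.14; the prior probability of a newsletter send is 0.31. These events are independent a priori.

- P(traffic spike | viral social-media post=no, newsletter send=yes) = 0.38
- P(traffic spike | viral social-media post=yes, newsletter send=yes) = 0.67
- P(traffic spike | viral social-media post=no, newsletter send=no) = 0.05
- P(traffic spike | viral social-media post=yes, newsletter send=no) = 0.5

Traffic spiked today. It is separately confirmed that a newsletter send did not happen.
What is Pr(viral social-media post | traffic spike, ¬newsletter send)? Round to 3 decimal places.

Enumerate both values of viral social-media post and weight by the priors:
  P(traffic spike | ¬newsletter send) = 0.05×0.86 + 0.5×0.14
        = 0.043000 + 0.070000 = 0.113000
The terms with viral social-media post present sum to 0.070000, so
  P(viral social-media post | traffic spike, ¬newsletter send) = 0.070000 / 0.113000 ≈ 0.619

Pr(viral social-media post | traffic spike, ¬newsletter send) ≈ 0.619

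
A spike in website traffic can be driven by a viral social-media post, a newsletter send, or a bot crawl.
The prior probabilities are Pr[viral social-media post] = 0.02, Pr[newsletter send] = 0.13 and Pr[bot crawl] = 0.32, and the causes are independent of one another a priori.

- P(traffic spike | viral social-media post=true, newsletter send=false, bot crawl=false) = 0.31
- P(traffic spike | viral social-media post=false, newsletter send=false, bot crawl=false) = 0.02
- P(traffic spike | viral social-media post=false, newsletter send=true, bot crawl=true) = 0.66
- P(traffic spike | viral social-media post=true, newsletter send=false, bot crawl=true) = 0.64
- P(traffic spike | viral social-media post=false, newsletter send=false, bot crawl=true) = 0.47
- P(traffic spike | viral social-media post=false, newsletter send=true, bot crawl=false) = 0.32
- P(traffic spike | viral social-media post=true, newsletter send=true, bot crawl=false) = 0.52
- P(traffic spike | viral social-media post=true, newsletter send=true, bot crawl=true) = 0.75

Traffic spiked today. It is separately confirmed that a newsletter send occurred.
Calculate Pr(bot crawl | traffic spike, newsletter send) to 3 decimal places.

Pr(bot crawl | traffic spike, newsletter send) ≈ 0.490

Weight on bot crawl=true, given the evidence: 0.206976 + 0.004800 = 0.211776
Normalizer over all consistent configurations: 0.32·0.98·0.68 + 0.66·0.98·0.32 + 0.52·0.02·0.68 + 0.75·0.02·0.32 = 0.432096
Posterior = 0.211776 / 0.432096 ≈ 0.490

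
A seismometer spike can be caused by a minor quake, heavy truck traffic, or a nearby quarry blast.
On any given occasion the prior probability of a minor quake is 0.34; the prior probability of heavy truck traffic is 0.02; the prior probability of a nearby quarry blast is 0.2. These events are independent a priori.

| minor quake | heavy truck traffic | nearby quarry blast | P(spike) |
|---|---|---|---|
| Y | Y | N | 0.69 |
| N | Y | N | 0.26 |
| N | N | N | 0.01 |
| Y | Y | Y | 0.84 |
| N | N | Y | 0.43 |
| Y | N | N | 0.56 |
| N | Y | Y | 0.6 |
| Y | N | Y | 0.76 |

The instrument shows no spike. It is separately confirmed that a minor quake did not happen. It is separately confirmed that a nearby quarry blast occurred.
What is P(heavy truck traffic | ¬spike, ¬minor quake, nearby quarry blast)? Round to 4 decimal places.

P(heavy truck traffic | ¬spike, ¬minor quake, nearby quarry blast) ≈ 0.0141

For the numerator, keep only heavy truck traffic=true terms: 0.4*0.02 = 0.008000
The normalizing constant is 0.57*0.98 + 0.4*0.02 = 0.566600
P(heavy truck traffic | ¬spike, ¬minor quake, nearby quarry blast) = 0.008000/0.566600 ≈ 0.0141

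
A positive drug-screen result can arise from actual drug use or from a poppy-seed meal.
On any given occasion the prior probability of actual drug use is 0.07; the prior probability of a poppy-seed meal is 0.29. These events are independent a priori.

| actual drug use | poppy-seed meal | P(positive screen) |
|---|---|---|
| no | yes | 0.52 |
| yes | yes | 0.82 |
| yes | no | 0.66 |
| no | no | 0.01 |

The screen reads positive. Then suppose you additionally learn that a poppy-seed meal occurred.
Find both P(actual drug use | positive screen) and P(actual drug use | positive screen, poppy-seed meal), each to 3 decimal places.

P(actual drug use | positive screen) ≈ 0.252; P(actual drug use | positive screen, poppy-seed meal) ≈ 0.106

Sum P(positive screen|·) weighted by the priors over the 4 (actual drug use, poppy-seed meal) configurations:
  P(positive screen) = 0.01*0.93*0.71 + 0.52*0.93*0.29 + 0.66*0.07*0.71 + 0.82*0.07*0.29
        = 0.006603 + 0.140244 + 0.032802 + 0.016646 = 0.196295
The terms with actual drug use present sum to 0.049448, so
  P(actual drug use | positive screen) = 0.049448 / 0.196295 ≈ 0.252

With the extra evidence:
By total probability over both values of actual drug use:
  P(positive screen | poppy-seed meal) = 0.52·0.93 + 0.82·0.07
        = 0.483600 + 0.057400 = 0.541000
Keeping only the actual drug use-present terms gives 0.057400, so
  P(actual drug use | positive screen, poppy-seed meal) = 0.057400 / 0.541000 ≈ 0.106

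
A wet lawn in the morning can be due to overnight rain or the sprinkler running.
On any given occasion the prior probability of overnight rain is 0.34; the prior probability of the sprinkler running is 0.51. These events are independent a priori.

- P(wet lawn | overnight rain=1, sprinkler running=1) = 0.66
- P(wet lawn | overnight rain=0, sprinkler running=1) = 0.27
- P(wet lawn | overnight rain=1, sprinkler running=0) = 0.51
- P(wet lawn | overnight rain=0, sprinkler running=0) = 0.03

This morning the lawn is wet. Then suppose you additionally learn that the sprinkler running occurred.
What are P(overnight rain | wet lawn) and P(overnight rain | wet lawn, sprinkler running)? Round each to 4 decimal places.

P(wet lawn) = 0.03×0.66×0.49 + 0.27×0.66×0.51 + 0.51×0.34×0.49 + 0.66×0.34×0.51 = 0.009702 + 0.090882 + 0.084966 + 0.114444 = 0.299994
Of this, 0.199410 comes from 0.084966 + 0.114444 (the overnight rain=true cases).
So P(overnight rain | wet lawn) = 0.199410/0.299994 ≈ 0.6647.

With the extra evidence:
Weight on overnight rain=true, given the evidence: 0.66·0.34 = 0.224400
Normalizer over all consistent configurations: 0.27·0.66 + 0.66·0.34 = 0.402600
Posterior = 0.224400 / 0.402600 ≈ 0.5574
— sprinkler running explains away the evidence for overnight rain.

P(overnight rain | wet lawn) ≈ 0.6647; P(overnight rain | wet lawn, sprinkler running) ≈ 0.5574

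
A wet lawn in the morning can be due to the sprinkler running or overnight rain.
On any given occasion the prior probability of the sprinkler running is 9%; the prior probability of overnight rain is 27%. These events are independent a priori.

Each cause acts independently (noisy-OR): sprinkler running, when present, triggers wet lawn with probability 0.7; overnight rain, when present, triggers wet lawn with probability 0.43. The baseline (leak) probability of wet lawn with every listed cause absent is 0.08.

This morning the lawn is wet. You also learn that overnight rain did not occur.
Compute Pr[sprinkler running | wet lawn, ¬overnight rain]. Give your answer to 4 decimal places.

Under noisy-OR, P(wet lawn | causes) = 1 − (1−0.08)·∏(1−qᵢ) over the active causes.
P(wet lawn | ¬overnight rain) = 0.08·0.91 + 0.724·0.09 = 0.072800 + 0.065160 = 0.137960
Of this, 0.065160 comes from 0.724·0.09 (the sprinkler running=true cases).
Hence the posterior is 0.065160/0.137960 ≈ 0.4723.

Pr[sprinkler running | wet lawn, ¬overnight rain] ≈ 0.4723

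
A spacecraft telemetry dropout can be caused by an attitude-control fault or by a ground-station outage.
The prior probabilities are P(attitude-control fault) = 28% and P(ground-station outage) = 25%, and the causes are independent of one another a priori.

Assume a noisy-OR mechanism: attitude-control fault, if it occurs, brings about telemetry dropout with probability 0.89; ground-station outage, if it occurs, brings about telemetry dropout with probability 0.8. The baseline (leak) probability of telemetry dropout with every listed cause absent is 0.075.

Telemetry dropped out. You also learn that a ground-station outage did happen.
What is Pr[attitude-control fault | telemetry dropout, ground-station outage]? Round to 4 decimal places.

Under noisy-OR, P(telemetry dropout | causes) = 1 − (1−0.075)·∏(1−qᵢ) over the active causes.
Numerator (weight on configurations with attitude-control fault): 0.97965*0.28 = 0.274302
The normalizing constant is 0.815*0.72 + 0.97965*0.28 = 0.861102
P(attitude-control fault | telemetry dropout, ground-station outage) = 0.274302/0.861102 ≈ 0.3185

Pr[attitude-control fault | telemetry dropout, ground-station outage] ≈ 0.3185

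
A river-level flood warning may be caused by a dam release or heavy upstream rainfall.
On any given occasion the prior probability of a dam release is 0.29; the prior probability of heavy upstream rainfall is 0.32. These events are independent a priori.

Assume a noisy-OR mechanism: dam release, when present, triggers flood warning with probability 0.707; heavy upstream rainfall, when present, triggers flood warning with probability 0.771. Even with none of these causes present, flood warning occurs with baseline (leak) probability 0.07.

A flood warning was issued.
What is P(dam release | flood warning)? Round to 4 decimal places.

P(dam release | flood warning) ≈ 0.5202

Under noisy-OR, P(flood warning | causes) = 1 − (1−0.07)·∏(1−qᵢ) over the active causes.
Sum P(flood warning|·) weighted by the priors over the 4 (dam release, heavy upstream rainfall) configurations:
  P(flood warning) = 0.07·0.71·0.68 + 0.78703·0.71·0.32 + 0.72751·0.29·0.68 + 0.9376·0.29·0.32
        = 0.033796 + 0.178813 + 0.143465 + 0.087009 = 0.443083
The terms with dam release present sum to 0.230474, so
  P(dam release | flood warning) = 0.230474 / 0.443083 ≈ 0.5202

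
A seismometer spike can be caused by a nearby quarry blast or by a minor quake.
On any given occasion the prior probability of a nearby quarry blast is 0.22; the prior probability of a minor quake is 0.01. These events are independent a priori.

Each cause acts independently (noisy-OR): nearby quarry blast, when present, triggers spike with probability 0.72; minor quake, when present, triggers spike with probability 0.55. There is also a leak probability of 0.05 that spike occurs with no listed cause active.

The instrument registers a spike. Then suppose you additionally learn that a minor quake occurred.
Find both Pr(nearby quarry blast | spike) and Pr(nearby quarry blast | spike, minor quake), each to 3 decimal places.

Pr(nearby quarry blast | spike) ≈ 0.790; Pr(nearby quarry blast | spike, minor quake) ≈ 0.303

Under noisy-OR, P(spike | causes) = 1 − (1−0.05)·∏(1−qᵢ) over the active causes.
Enumerate the 4 (nearby quarry blast, minor quake) configurations and weight by the priors:
  P(spike) = 0.05×0.78×0.99 + 0.5725×0.78×0.01 + 0.734×0.22×0.99 + 0.8803×0.22×0.01
        = 0.038610 + 0.004465 + 0.159865 + 0.001937 = 0.204877
Keeping only the nearby quarry blast-present terms gives 0.161802, so
  P(nearby quarry blast | spike) = 0.161802 / 0.204877 ≈ 0.790

Now condition on the additional information:
Numerator (weight on configurations with nearby quarry blast): 0.8803×0.22 = 0.193666
The normalizing constant is 0.5725×0.78 + 0.8803×0.22 = 0.640216
Posterior = 0.193666 / 0.640216 ≈ 0.303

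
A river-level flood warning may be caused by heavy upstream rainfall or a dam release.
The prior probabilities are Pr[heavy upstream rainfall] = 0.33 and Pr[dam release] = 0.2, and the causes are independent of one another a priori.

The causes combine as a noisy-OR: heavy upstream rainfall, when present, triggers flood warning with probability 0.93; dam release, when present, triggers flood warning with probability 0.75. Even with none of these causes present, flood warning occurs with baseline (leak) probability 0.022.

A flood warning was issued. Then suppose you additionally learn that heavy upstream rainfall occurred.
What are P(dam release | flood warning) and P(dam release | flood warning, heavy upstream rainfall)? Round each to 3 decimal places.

Under noisy-OR, P(flood warning | causes) = 1 − (1−0.022)·∏(1−qᵢ) over the active causes.
P(flood warning) = 0.022*0.67*0.8 + 0.7555*0.67*0.2 + 0.93154*0.33*0.8 + 0.982885*0.33*0.2 = 0.011792 + 0.101237 + 0.245927 + 0.064870 = 0.423826
Of this, 0.166107 comes from 0.101237 + 0.064870 (the dam release=true cases).
Hence the posterior is 0.166107/0.423826 ≈ 0.392.

Now condition on the additional information:
Enumerate both values of dam release and weight by the priors:
  P(flood warning | heavy upstream rainfall) = 0.93154*0.8 + 0.982885*0.2
        = 0.745232 + 0.196577 = 0.941809
Configurations with dam release contribute 0.196577, so
  P(dam release | flood warning, heavy upstream rainfall) = 0.196577 / 0.941809 ≈ 0.209
This is intercausal reasoning (explaining away): once heavy upstream rainfall accounts for the flood warning, dam release becomes less likely.

P(dam release | flood warning) ≈ 0.392; P(dam release | flood warning, heavy upstream rainfall) ≈ 0.209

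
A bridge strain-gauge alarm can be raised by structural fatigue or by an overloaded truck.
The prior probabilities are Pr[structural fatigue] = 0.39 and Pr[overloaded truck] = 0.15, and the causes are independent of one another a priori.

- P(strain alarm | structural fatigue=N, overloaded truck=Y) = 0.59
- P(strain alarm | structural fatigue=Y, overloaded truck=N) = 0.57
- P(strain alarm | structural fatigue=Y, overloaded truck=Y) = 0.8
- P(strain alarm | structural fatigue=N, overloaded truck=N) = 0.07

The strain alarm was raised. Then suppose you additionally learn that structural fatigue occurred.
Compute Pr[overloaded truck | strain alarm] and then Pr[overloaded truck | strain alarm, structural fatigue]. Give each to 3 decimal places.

Pr[overloaded truck | strain alarm] ≈ 0.309; Pr[overloaded truck | strain alarm, structural fatigue] ≈ 0.199

By total probability over the 4 (structural fatigue, overloaded truck) configurations:
  P(strain alarm) = 0.07*0.61*0.85 + 0.59*0.61*0.15 + 0.57*0.39*0.85 + 0.8*0.39*0.15
        = 0.036295 + 0.053985 + 0.188955 + 0.046800 = 0.326035
Keeping only the overloaded truck-present terms gives 0.100785, so
  P(overloaded truck | strain alarm) = 0.100785 / 0.326035 ≈ 0.309

With the extra evidence:
Enumerate both values of overloaded truck and weight by the priors:
  P(strain alarm | structural fatigue) = 0.57·0.85 + 0.8·0.15
        = 0.484500 + 0.120000 = 0.604500
Configurations with overloaded truck contribute 0.120000, so
  P(overloaded truck | strain alarm, structural fatigue) = 0.120000 / 0.604500 ≈ 0.199
Conditioning on structural fatigue lowers the posterior on overloaded truck: the classic explaining-away effect in a common-effect structure.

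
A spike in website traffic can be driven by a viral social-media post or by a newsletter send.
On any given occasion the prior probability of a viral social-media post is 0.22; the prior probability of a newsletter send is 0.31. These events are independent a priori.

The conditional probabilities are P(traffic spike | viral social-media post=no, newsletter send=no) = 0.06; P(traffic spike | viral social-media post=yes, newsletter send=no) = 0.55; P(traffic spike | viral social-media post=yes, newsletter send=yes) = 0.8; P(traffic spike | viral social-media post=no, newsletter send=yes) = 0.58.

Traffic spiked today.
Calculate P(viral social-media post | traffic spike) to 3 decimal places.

P(viral social-media post | traffic spike) ≈ 0.444

Sum P(traffic spike|·) weighted by the priors over the 4 (viral social-media post, newsletter send) configurations:
  P(traffic spike) = 0.06·0.78·0.69 + 0.58·0.78·0.31 + 0.55·0.22·0.69 + 0.8·0.22·0.31
        = 0.032292 + 0.140244 + 0.083490 + 0.054560 = 0.310586
Keeping only the viral social-media post-present terms gives 0.138050, so
  P(viral social-media post | traffic spike) = 0.138050 / 0.310586 ≈ 0.444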